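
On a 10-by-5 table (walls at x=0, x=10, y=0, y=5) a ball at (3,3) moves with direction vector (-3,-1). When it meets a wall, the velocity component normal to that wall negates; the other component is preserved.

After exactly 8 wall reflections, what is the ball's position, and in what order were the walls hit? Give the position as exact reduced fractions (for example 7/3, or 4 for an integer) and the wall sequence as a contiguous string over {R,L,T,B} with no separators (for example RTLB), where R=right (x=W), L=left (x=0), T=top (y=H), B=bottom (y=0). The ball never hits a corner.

1. t=1 → L at (0,2); v=(3,-1)
2. t=2 → B at (6,0); v=(3,1)
3. t=4/3 → R at (10,4/3); v=(-3,1)
4. t=10/3 → L at (0,14/3); v=(3,1)
5. t=1/3 → T at (1,5); v=(3,-1)
6. t=3 → R at (10,2); v=(-3,-1)
7. t=2 → B at (4,0); v=(-3,1)
8. t=4/3 → L at (0,4/3); v=(3,1)

Final position: (0,4/3)
Wall sequence: LBRLTRBL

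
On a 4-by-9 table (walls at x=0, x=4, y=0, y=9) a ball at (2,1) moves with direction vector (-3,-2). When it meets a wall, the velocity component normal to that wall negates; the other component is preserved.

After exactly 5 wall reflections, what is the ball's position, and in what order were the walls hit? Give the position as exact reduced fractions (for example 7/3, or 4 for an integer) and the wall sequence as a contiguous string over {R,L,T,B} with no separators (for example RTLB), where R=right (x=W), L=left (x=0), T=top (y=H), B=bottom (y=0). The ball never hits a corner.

Final position: (4,25/3)
Wall sequence: BLRLR

1. t=1/2 → B at (1/2,0); v=(-3,2)
2. t=1/6 → L at (0,1/3); v=(3,2)
3. t=4/3 → R at (4,3); v=(-3,2)
4. t=4/3 → L at (0,17/3); v=(3,2)
5. t=4/3 → R at (4,25/3); v=(-3,2)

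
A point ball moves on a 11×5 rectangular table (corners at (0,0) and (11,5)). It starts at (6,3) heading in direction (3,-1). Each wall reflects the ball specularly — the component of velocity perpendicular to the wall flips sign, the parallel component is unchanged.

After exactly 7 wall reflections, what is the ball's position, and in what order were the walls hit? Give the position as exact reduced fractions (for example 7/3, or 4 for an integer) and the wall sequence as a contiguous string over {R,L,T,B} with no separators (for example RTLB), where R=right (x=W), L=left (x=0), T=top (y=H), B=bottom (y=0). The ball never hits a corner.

Final position: (1,0)
Wall sequence: RBLTRLB

1. t=5/3 → R at (11,4/3); v=(-3,-1)
2. t=4/3 → B at (7,0); v=(-3,1)
3. t=7/3 → L at (0,7/3); v=(3,1)
4. t=8/3 → T at (8,5); v=(3,-1)
5. t=1 → R at (11,4); v=(-3,-1)
6. t=11/3 → L at (0,1/3); v=(3,-1)
7. t=1/3 → B at (1,0); v=(3,1)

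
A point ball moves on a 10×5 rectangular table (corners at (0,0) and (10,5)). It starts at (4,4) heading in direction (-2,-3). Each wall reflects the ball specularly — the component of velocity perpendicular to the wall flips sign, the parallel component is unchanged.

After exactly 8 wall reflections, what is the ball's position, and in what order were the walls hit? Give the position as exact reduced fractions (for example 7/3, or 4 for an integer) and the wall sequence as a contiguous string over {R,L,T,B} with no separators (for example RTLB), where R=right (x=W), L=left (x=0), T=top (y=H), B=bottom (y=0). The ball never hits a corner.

Final position: (14/3,5)
Wall sequence: BLTBTRBT

1. t=4/3 → B at (4/3,0); v=(-2,3)
2. t=2/3 → L at (0,2); v=(2,3)
3. t=1 → T at (2,5); v=(2,-3)
4. t=5/3 → B at (16/3,0); v=(2,3)
5. t=5/3 → T at (26/3,5); v=(2,-3)
6. t=2/3 → R at (10,3); v=(-2,-3)
7. t=1 → B at (8,0); v=(-2,3)
8. t=5/3 → T at (14/3,5); v=(-2,-3)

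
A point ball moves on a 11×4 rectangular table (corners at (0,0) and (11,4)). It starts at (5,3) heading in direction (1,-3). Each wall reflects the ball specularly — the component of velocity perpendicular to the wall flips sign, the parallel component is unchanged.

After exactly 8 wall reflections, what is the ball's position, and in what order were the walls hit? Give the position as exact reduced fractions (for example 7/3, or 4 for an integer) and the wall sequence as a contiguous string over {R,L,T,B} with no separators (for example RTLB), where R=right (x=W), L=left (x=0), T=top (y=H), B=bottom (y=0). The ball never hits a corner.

1. t=1 → B at (6,0); v=(1,3)
2. t=4/3 → T at (22/3,4); v=(1,-3)
3. t=4/3 → B at (26/3,0); v=(1,3)
4. t=4/3 → T at (10,4); v=(1,-3)
5. t=1 → R at (11,1); v=(-1,-3)
6. t=1/3 → B at (32/3,0); v=(-1,3)
7. t=4/3 → T at (28/3,4); v=(-1,-3)
8. t=4/3 → B at (8,0); v=(-1,3)

Final position: (8,0)
Wall sequence: BTBTRBTB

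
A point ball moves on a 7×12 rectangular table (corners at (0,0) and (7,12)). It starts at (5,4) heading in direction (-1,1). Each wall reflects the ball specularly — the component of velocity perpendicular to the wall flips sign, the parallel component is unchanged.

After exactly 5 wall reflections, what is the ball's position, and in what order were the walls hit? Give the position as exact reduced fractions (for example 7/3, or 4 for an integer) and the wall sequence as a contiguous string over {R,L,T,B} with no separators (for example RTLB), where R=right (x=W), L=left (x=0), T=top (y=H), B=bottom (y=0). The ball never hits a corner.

1. t=5 → L at (0,9); v=(1,1)
2. t=3 → T at (3,12); v=(1,-1)
3. t=4 → R at (7,8); v=(-1,-1)
4. t=7 → L at (0,1); v=(1,-1)
5. t=1 → B at (1,0); v=(1,1)

Final position: (1,0)
Wall sequence: LTRLB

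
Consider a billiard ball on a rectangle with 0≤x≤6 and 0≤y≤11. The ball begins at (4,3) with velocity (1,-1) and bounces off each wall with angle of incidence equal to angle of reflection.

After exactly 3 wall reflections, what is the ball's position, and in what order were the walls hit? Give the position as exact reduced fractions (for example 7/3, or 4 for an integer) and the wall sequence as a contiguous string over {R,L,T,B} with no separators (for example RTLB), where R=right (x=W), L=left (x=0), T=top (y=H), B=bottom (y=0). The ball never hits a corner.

1. t=2 → R at (6,1); v=(-1,-1)
2. t=1 → B at (5,0); v=(-1,1)
3. t=5 → L at (0,5); v=(1,1)

Final position: (0,5)
Wall sequence: RBL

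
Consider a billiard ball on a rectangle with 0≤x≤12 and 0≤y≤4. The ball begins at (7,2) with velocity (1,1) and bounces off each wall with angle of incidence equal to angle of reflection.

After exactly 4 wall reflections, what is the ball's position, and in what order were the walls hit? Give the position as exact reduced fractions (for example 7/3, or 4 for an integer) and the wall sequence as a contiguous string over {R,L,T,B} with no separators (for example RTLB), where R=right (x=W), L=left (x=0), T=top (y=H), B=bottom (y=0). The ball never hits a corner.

1. t=2 → T at (9,4); v=(1,-1)
2. t=3 → R at (12,1); v=(-1,-1)
3. t=1 → B at (11,0); v=(-1,1)
4. t=4 → T at (7,4); v=(-1,-1)

Final position: (7,4)
Wall sequence: TRBT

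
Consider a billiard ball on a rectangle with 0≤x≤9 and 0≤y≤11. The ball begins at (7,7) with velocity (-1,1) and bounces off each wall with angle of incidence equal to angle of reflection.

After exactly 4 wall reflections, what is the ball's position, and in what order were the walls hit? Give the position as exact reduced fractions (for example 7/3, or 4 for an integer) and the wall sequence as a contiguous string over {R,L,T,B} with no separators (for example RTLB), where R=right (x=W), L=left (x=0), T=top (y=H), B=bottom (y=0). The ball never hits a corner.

Final position: (9,1)
Wall sequence: TLBR

1. t=4 → T at (3,11); v=(-1,-1)
2. t=3 → L at (0,8); v=(1,-1)
3. t=8 → B at (8,0); v=(1,1)
4. t=1 → R at (9,1); v=(-1,1)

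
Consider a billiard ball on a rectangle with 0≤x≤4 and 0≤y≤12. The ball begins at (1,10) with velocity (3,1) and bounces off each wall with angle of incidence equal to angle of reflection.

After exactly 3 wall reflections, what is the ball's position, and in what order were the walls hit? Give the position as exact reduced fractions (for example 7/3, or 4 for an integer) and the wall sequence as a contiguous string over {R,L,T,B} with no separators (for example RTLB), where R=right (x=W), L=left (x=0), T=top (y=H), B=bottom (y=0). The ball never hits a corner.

Final position: (0,35/3)
Wall sequence: RTL

1. t=1 → R at (4,11); v=(-3,1)
2. t=1 → T at (1,12); v=(-3,-1)
3. t=1/3 → L at (0,35/3); v=(3,-1)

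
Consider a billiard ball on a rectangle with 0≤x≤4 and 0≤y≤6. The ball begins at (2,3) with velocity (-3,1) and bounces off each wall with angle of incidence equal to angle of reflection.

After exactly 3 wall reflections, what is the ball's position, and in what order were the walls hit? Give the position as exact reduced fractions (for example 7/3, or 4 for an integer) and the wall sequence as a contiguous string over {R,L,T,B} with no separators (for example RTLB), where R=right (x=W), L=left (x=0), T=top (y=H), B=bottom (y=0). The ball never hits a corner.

1. t=2/3 → L at (0,11/3); v=(3,1)
2. t=4/3 → R at (4,5); v=(-3,1)
3. t=1 → T at (1,6); v=(-3,-1)

Final position: (1,6)
Wall sequence: LRT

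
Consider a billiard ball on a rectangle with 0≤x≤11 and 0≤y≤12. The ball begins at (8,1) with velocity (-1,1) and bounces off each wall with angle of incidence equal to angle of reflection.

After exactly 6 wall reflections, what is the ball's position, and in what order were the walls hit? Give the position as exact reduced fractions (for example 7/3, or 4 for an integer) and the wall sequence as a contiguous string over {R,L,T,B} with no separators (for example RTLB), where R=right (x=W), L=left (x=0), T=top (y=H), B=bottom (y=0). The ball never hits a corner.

1. t=8 → L at (0,9); v=(1,1)
2. t=3 → T at (3,12); v=(1,-1)
3. t=8 → R at (11,4); v=(-1,-1)
4. t=4 → B at (7,0); v=(-1,1)
5. t=7 → L at (0,7); v=(1,1)
6. t=5 → T at (5,12); v=(1,-1)

Final position: (5,12)
Wall sequence: LTRBLT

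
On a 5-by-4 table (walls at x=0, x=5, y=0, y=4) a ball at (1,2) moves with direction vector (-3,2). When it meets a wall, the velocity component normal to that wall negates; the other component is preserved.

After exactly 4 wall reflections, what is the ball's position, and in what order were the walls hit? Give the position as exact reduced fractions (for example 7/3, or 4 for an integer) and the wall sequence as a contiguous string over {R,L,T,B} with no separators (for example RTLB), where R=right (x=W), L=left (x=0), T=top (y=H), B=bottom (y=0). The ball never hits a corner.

Final position: (2,0)
Wall sequence: LTRB

1. t=1/3 → L at (0,8/3); v=(3,2)
2. t=2/3 → T at (2,4); v=(3,-2)
3. t=1 → R at (5,2); v=(-3,-2)
4. t=1 → B at (2,0); v=(-3,2)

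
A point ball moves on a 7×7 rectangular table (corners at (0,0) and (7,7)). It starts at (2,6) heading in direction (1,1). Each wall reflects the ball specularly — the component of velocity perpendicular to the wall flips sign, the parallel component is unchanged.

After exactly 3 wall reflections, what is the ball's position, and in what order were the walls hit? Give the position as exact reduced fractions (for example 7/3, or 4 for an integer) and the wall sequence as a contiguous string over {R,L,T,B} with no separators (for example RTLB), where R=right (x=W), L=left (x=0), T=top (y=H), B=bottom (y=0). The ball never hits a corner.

1. t=1 → T at (3,7); v=(1,-1)
2. t=4 → R at (7,3); v=(-1,-1)
3. t=3 → B at (4,0); v=(-1,1)

Final position: (4,0)
Wall sequence: TRB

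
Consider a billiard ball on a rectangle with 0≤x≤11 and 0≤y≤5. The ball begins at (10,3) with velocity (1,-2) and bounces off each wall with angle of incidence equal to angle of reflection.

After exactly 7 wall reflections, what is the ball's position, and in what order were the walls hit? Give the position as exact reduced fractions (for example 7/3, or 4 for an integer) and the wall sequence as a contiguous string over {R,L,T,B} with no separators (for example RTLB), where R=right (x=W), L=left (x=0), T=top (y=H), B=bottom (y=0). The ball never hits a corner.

1. t=1 → R at (11,1); v=(-1,-2)
2. t=1/2 → B at (21/2,0); v=(-1,2)
3. t=5/2 → T at (8,5); v=(-1,-2)
4. t=5/2 → B at (11/2,0); v=(-1,2)
5. t=5/2 → T at (3,5); v=(-1,-2)
6. t=5/2 → B at (1/2,0); v=(-1,2)
7. t=1/2 → L at (0,1); v=(1,2)

Final position: (0,1)
Wall sequence: RBTBTBL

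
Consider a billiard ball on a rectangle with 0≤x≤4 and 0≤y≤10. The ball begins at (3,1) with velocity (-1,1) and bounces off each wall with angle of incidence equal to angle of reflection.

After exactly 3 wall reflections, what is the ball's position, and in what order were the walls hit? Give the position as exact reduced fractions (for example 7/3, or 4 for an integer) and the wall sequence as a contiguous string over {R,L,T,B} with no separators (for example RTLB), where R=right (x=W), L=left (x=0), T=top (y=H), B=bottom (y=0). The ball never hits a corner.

1. t=3 → L at (0,4); v=(1,1)
2. t=4 → R at (4,8); v=(-1,1)
3. t=2 → T at (2,10); v=(-1,-1)

Final position: (2,10)
Wall sequence: LRT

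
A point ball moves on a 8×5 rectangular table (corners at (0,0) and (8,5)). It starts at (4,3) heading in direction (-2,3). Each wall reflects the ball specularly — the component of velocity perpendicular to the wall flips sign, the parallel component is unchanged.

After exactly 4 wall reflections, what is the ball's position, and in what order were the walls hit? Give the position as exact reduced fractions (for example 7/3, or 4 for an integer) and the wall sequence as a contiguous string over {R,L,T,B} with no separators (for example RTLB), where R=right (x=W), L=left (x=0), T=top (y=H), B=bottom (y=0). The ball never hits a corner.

1. t=2/3 → T at (8/3,5); v=(-2,-3)
2. t=4/3 → L at (0,1); v=(2,-3)
3. t=1/3 → B at (2/3,0); v=(2,3)
4. t=5/3 → T at (4,5); v=(2,-3)

Final position: (4,5)
Wall sequence: TLBT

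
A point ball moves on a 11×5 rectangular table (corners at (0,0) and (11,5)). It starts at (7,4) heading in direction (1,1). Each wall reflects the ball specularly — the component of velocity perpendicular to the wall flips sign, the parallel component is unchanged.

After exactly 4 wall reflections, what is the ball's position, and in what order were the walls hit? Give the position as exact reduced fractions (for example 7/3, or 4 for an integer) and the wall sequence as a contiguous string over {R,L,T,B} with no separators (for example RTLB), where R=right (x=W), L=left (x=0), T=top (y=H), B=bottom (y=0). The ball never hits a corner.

1. t=1 → T at (8,5); v=(1,-1)
2. t=3 → R at (11,2); v=(-1,-1)
3. t=2 → B at (9,0); v=(-1,1)
4. t=5 → T at (4,5); v=(-1,-1)

Final position: (4,5)
Wall sequence: TRBT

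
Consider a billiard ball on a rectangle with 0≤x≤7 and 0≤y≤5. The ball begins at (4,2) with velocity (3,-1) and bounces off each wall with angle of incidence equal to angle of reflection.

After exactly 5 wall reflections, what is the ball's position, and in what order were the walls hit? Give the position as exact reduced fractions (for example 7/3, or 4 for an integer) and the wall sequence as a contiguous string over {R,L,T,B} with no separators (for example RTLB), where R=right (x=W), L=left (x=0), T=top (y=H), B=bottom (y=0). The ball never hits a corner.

1. t=1 → R at (7,1); v=(-3,-1)
2. t=1 → B at (4,0); v=(-3,1)
3. t=4/3 → L at (0,4/3); v=(3,1)
4. t=7/3 → R at (7,11/3); v=(-3,1)
5. t=4/3 → T at (3,5); v=(-3,-1)

Final position: (3,5)
Wall sequence: RBLRT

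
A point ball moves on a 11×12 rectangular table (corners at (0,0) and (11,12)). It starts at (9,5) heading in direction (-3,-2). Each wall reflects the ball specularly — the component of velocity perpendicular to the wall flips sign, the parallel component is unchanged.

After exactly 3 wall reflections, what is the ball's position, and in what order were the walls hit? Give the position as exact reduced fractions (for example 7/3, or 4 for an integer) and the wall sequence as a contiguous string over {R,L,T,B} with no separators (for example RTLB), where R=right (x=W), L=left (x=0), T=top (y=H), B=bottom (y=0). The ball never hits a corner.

Final position: (11,25/3)
Wall sequence: BLR

1. t=5/2 → B at (3/2,0); v=(-3,2)
2. t=1/2 → L at (0,1); v=(3,2)
3. t=11/3 → R at (11,25/3); v=(-3,2)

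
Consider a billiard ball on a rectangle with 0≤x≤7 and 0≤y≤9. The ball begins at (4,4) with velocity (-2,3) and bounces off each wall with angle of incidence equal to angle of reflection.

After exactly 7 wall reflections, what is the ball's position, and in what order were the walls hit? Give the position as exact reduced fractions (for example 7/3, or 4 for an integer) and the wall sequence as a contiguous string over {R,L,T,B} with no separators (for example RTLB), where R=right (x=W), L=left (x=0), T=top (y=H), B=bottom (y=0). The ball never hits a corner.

Final position: (10/3,0)
Wall sequence: TLBRTLB

1. t=5/3 → T at (2/3,9); v=(-2,-3)
2. t=1/3 → L at (0,8); v=(2,-3)
3. t=8/3 → B at (16/3,0); v=(2,3)
4. t=5/6 → R at (7,5/2); v=(-2,3)
5. t=13/6 → T at (8/3,9); v=(-2,-3)
6. t=4/3 → L at (0,5); v=(2,-3)
7. t=5/3 → B at (10/3,0); v=(2,3)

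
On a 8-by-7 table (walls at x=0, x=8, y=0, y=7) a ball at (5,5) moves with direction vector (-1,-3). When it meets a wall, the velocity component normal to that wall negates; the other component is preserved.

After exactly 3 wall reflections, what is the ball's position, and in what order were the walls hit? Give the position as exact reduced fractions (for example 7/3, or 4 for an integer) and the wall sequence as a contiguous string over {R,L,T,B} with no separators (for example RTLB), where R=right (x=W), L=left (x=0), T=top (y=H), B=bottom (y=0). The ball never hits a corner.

1. t=5/3 → B at (10/3,0); v=(-1,3)
2. t=7/3 → T at (1,7); v=(-1,-3)
3. t=1 → L at (0,4); v=(1,-3)

Final position: (0,4)
Wall sequence: BTL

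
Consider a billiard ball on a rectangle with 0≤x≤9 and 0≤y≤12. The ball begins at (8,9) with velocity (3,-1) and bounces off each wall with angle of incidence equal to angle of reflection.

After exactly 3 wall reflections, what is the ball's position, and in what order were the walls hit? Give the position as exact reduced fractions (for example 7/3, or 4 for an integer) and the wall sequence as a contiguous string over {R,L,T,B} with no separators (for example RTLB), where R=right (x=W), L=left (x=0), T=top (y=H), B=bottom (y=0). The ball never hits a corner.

1. t=1/3 → R at (9,26/3); v=(-3,-1)
2. t=3 → L at (0,17/3); v=(3,-1)
3. t=3 → R at (9,8/3); v=(-3,-1)

Final position: (9,8/3)
Wall sequence: RLR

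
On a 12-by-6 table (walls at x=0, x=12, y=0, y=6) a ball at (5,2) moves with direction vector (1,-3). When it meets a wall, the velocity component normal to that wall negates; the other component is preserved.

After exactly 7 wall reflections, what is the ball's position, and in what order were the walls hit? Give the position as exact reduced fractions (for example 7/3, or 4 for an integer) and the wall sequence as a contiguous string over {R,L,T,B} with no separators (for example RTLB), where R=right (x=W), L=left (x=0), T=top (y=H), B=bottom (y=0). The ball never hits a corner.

1. t=2/3 → B at (17/3,0); v=(1,3)
2. t=2 → T at (23/3,6); v=(1,-3)
3. t=2 → B at (29/3,0); v=(1,3)
4. t=2 → T at (35/3,6); v=(1,-3)
5. t=1/3 → R at (12,5); v=(-1,-3)
6. t=5/3 → B at (31/3,0); v=(-1,3)
7. t=2 → T at (25/3,6); v=(-1,-3)

Final position: (25/3,6)
Wall sequence: BTBTRBT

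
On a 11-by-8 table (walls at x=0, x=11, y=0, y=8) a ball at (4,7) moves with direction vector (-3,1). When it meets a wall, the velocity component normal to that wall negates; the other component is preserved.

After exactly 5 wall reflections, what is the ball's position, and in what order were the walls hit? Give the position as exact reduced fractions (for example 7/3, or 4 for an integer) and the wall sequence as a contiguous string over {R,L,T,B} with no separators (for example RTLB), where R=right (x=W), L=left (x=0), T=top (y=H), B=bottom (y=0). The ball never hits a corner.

Final position: (1,0)
Wall sequence: TLRLB

1. t=1 → T at (1,8); v=(-3,-1)
2. t=1/3 → L at (0,23/3); v=(3,-1)
3. t=11/3 → R at (11,4); v=(-3,-1)
4. t=11/3 → L at (0,1/3); v=(3,-1)
5. t=1/3 → B at (1,0); v=(3,1)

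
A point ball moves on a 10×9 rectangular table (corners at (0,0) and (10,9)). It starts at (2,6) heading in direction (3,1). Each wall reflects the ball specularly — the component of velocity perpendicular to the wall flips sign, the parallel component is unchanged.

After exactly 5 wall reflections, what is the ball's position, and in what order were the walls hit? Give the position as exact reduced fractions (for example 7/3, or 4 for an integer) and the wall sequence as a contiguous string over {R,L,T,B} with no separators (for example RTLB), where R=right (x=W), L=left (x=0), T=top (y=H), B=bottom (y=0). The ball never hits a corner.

1. t=8/3 → R at (10,26/3); v=(-3,1)
2. t=1/3 → T at (9,9); v=(-3,-1)
3. t=3 → L at (0,6); v=(3,-1)
4. t=10/3 → R at (10,8/3); v=(-3,-1)
5. t=8/3 → B at (2,0); v=(-3,1)

Final position: (2,0)
Wall sequence: RTLRB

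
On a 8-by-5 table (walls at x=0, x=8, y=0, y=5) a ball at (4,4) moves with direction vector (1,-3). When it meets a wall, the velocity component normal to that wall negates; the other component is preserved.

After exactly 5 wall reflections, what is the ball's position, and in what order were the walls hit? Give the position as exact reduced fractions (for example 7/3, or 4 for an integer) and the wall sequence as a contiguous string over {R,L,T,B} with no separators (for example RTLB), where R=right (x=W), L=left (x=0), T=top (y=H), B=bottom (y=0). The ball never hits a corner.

Final position: (17/3,5)
Wall sequence: BTRBT

1. t=4/3 → B at (16/3,0); v=(1,3)
2. t=5/3 → T at (7,5); v=(1,-3)
3. t=1 → R at (8,2); v=(-1,-3)
4. t=2/3 → B at (22/3,0); v=(-1,3)
5. t=5/3 → T at (17/3,5); v=(-1,-3)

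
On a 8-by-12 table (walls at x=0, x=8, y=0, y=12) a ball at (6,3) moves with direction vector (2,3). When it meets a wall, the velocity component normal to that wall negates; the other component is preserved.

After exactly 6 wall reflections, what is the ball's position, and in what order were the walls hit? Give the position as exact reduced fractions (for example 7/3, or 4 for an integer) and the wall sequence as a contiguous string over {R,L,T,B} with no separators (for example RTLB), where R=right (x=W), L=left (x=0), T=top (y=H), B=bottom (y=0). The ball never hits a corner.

Final position: (4,12)
Wall sequence: RTLBRT

1. t=1 → R at (8,6); v=(-2,3)
2. t=2 → T at (4,12); v=(-2,-3)
3. t=2 → L at (0,6); v=(2,-3)
4. t=2 → B at (4,0); v=(2,3)
5. t=2 → R at (8,6); v=(-2,3)
6. t=2 → T at (4,12); v=(-2,-3)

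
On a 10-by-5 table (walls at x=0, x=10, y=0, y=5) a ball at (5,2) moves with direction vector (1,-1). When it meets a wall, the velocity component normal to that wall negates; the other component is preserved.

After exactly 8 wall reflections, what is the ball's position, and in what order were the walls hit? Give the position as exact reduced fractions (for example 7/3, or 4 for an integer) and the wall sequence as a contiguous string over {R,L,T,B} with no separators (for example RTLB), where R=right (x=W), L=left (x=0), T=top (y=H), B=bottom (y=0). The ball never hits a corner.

1. t=2 → B at (7,0); v=(1,1)
2. t=3 → R at (10,3); v=(-1,1)
3. t=2 → T at (8,5); v=(-1,-1)
4. t=5 → B at (3,0); v=(-1,1)
5. t=3 → L at (0,3); v=(1,1)
6. t=2 → T at (2,5); v=(1,-1)
7. t=5 → B at (7,0); v=(1,1)
8. t=3 → R at (10,3); v=(-1,1)

Final position: (10,3)
Wall sequence: BRTBLTBR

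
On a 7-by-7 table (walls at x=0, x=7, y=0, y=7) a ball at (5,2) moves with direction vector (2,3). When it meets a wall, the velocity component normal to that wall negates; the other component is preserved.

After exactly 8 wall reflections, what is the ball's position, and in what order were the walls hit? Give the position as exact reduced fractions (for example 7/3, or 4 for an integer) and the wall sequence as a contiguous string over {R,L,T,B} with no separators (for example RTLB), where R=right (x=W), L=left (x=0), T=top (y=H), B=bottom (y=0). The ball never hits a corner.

1. t=1 → R at (7,5); v=(-2,3)
2. t=2/3 → T at (17/3,7); v=(-2,-3)
3. t=7/3 → B at (1,0); v=(-2,3)
4. t=1/2 → L at (0,3/2); v=(2,3)
5. t=11/6 → T at (11/3,7); v=(2,-3)
6. t=5/3 → R at (7,2); v=(-2,-3)
7. t=2/3 → B at (17/3,0); v=(-2,3)
8. t=7/3 → T at (1,7); v=(-2,-3)

Final position: (1,7)
Wall sequence: RTBLTRBT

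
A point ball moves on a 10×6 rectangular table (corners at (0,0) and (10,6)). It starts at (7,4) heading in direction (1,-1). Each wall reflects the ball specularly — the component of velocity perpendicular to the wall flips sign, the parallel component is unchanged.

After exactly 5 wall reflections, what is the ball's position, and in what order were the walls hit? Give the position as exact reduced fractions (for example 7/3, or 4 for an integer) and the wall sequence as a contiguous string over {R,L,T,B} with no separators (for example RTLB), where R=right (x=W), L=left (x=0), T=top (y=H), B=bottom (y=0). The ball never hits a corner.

1. t=3 → R at (10,1); v=(-1,-1)
2. t=1 → B at (9,0); v=(-1,1)
3. t=6 → T at (3,6); v=(-1,-1)
4. t=3 → L at (0,3); v=(1,-1)
5. t=3 → B at (3,0); v=(1,1)

Final position: (3,0)
Wall sequence: RBTLB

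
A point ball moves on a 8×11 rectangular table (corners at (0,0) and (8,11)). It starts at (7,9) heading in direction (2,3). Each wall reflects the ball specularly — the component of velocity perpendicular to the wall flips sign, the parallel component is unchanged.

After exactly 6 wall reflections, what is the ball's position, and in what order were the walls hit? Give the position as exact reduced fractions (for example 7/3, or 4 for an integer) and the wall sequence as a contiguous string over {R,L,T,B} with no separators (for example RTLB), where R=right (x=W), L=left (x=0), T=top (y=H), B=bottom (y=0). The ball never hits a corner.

1. t=1/2 → R at (8,21/2); v=(-2,3)
2. t=1/6 → T at (23/3,11); v=(-2,-3)
3. t=11/3 → B at (1/3,0); v=(-2,3)
4. t=1/6 → L at (0,1/2); v=(2,3)
5. t=7/2 → T at (7,11); v=(2,-3)
6. t=1/2 → R at (8,19/2); v=(-2,-3)

Final position: (8,19/2)
Wall sequence: RTBLTR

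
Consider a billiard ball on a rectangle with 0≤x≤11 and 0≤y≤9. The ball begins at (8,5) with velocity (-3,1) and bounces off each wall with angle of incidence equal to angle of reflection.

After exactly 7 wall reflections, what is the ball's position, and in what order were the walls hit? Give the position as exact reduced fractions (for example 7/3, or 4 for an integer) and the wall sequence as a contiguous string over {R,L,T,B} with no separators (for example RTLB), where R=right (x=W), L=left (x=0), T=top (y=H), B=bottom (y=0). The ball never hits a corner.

1. t=8/3 → L at (0,23/3); v=(3,1)
2. t=4/3 → T at (4,9); v=(3,-1)
3. t=7/3 → R at (11,20/3); v=(-3,-1)
4. t=11/3 → L at (0,3); v=(3,-1)
5. t=3 → B at (9,0); v=(3,1)
6. t=2/3 → R at (11,2/3); v=(-3,1)
7. t=11/3 → L at (0,13/3); v=(3,1)

Final position: (0,13/3)
Wall sequence: LTRLBRL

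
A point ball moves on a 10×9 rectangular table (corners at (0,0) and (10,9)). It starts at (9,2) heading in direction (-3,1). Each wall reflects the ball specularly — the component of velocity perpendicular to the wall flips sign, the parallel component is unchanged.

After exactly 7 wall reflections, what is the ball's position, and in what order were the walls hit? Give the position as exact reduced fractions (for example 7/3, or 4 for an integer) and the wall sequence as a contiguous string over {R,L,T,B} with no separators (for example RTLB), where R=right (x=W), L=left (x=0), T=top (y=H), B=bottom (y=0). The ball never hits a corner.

1. t=3 → L at (0,5); v=(3,1)
2. t=10/3 → R at (10,25/3); v=(-3,1)
3. t=2/3 → T at (8,9); v=(-3,-1)
4. t=8/3 → L at (0,19/3); v=(3,-1)
5. t=10/3 → R at (10,3); v=(-3,-1)
6. t=3 → B at (1,0); v=(-3,1)
7. t=1/3 → L at (0,1/3); v=(3,1)

Final position: (0,1/3)
Wall sequence: LRTLRBL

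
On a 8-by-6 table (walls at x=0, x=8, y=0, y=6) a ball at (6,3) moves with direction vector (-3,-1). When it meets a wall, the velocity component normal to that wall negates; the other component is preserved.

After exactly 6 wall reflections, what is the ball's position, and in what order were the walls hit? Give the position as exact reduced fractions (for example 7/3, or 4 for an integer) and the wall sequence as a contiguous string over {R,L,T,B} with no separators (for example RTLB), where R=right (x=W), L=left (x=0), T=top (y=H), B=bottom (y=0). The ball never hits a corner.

Final position: (8,5)
Wall sequence: LBRLTR

1. t=2 → L at (0,1); v=(3,-1)
2. t=1 → B at (3,0); v=(3,1)
3. t=5/3 → R at (8,5/3); v=(-3,1)
4. t=8/3 → L at (0,13/3); v=(3,1)
5. t=5/3 → T at (5,6); v=(3,-1)
6. t=1 → R at (8,5); v=(-3,-1)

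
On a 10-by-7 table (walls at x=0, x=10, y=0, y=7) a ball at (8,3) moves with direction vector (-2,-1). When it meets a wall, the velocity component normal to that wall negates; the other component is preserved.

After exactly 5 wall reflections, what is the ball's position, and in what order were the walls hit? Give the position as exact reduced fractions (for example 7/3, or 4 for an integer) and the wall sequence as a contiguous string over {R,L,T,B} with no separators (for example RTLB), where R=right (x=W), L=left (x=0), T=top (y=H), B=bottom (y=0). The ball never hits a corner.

1. t=3 → B at (2,0); v=(-2,1)
2. t=1 → L at (0,1); v=(2,1)
3. t=5 → R at (10,6); v=(-2,1)
4. t=1 → T at (8,7); v=(-2,-1)
5. t=4 → L at (0,3); v=(2,-1)

Final position: (0,3)
Wall sequence: BLRTL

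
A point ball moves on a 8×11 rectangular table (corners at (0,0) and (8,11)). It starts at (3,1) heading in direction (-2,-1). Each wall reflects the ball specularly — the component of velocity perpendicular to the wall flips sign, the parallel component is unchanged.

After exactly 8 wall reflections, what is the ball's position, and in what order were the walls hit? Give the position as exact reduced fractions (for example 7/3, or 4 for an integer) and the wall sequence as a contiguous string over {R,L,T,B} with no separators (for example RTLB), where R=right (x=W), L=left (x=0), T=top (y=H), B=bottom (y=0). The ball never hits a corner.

Final position: (8,3/2)
Wall sequence: BLRLTRLR

1. t=1 → B at (1,0); v=(-2,1)
2. t=1/2 → L at (0,1/2); v=(2,1)
3. t=4 → R at (8,9/2); v=(-2,1)
4. t=4 → L at (0,17/2); v=(2,1)
5. t=5/2 → T at (5,11); v=(2,-1)
6. t=3/2 → R at (8,19/2); v=(-2,-1)
7. t=4 → L at (0,11/2); v=(2,-1)
8. t=4 → R at (8,3/2); v=(-2,-1)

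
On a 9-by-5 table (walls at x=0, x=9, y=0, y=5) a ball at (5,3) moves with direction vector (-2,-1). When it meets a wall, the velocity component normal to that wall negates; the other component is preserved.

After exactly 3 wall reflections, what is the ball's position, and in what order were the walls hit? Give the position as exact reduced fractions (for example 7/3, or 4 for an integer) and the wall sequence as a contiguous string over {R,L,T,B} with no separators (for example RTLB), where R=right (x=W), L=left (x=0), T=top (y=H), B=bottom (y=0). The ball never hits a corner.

Final position: (9,4)
Wall sequence: LBR

1. t=5/2 → L at (0,1/2); v=(2,-1)
2. t=1/2 → B at (1,0); v=(2,1)
3. t=4 → R at (9,4); v=(-2,1)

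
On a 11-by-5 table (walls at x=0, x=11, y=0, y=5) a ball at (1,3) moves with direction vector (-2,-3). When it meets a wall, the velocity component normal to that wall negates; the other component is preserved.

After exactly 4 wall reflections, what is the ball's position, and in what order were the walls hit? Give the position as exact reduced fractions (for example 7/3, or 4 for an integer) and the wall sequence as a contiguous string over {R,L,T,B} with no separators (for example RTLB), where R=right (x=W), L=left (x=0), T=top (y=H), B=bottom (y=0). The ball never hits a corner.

1. t=1/2 → L at (0,3/2); v=(2,-3)
2. t=1/2 → B at (1,0); v=(2,3)
3. t=5/3 → T at (13/3,5); v=(2,-3)
4. t=5/3 → B at (23/3,0); v=(2,3)

Final position: (23/3,0)
Wall sequence: LBTB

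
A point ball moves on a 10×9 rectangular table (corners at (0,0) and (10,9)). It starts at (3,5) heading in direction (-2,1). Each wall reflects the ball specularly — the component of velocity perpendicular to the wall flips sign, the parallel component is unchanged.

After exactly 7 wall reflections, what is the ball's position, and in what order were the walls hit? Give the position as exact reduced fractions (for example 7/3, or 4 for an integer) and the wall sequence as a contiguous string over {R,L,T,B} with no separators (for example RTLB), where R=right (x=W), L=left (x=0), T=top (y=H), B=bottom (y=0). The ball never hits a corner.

Final position: (0,17/2)
Wall sequence: LTRLBRL

1. t=3/2 → L at (0,13/2); v=(2,1)
2. t=5/2 → T at (5,9); v=(2,-1)
3. t=5/2 → R at (10,13/2); v=(-2,-1)
4. t=5 → L at (0,3/2); v=(2,-1)
5. t=3/2 → B at (3,0); v=(2,1)
6. t=7/2 → R at (10,7/2); v=(-2,1)
7. t=5 → L at (0,17/2); v=(2,1)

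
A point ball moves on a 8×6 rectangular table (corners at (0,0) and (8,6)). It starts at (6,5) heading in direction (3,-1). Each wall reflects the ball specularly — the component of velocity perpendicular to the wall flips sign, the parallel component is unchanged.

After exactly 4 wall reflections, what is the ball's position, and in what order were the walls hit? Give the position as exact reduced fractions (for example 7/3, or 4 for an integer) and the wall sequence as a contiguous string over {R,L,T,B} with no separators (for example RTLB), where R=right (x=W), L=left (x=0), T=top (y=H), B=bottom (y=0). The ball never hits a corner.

Final position: (8,1)
Wall sequence: RLBR

1. t=2/3 → R at (8,13/3); v=(-3,-1)
2. t=8/3 → L at (0,5/3); v=(3,-1)
3. t=5/3 → B at (5,0); v=(3,1)
4. t=1 → R at (8,1); v=(-3,1)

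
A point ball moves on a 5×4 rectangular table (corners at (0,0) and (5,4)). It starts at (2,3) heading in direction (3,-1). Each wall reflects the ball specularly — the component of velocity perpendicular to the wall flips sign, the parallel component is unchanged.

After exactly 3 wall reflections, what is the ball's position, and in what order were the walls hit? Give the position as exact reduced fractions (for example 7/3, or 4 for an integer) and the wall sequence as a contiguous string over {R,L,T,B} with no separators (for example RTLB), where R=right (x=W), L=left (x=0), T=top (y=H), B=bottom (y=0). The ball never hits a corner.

1. t=1 → R at (5,2); v=(-3,-1)
2. t=5/3 → L at (0,1/3); v=(3,-1)
3. t=1/3 → B at (1,0); v=(3,1)

Final position: (1,0)
Wall sequence: RLB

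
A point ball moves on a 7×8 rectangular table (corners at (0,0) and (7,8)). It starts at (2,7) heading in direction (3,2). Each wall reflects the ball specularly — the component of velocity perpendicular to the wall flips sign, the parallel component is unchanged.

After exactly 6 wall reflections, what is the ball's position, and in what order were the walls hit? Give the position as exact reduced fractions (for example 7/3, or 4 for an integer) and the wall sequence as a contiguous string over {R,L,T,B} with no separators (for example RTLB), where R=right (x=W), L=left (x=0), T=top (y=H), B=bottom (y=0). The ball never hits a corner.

Final position: (1/2,8)
Wall sequence: TRLBRT

1. t=1/2 → T at (7/2,8); v=(3,-2)
2. t=7/6 → R at (7,17/3); v=(-3,-2)
3. t=7/3 → L at (0,1); v=(3,-2)
4. t=1/2 → B at (3/2,0); v=(3,2)
5. t=11/6 → R at (7,11/3); v=(-3,2)
6. t=13/6 → T at (1/2,8); v=(-3,-2)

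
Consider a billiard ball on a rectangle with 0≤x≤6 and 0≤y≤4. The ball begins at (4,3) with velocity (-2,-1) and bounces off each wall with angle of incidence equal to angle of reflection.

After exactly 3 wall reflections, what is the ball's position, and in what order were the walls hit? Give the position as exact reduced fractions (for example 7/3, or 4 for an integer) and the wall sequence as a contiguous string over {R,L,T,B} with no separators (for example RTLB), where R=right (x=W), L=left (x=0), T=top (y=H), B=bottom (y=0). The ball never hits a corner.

1. t=2 → L at (0,1); v=(2,-1)
2. t=1 → B at (2,0); v=(2,1)
3. t=2 → R at (6,2); v=(-2,1)

Final position: (6,2)
Wall sequence: LBR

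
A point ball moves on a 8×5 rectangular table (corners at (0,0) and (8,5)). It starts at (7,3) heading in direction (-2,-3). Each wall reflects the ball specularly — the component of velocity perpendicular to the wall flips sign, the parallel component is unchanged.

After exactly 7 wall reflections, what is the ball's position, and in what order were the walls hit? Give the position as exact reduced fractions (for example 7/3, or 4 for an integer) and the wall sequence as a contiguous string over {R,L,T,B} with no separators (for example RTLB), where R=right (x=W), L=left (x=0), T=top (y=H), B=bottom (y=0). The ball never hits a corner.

1. t=1 → B at (5,0); v=(-2,3)
2. t=5/3 → T at (5/3,5); v=(-2,-3)
3. t=5/6 → L at (0,5/2); v=(2,-3)
4. t=5/6 → B at (5/3,0); v=(2,3)
5. t=5/3 → T at (5,5); v=(2,-3)
6. t=3/2 → R at (8,1/2); v=(-2,-3)
7. t=1/6 → B at (23/3,0); v=(-2,3)

Final position: (23/3,0)
Wall sequence: BTLBTRB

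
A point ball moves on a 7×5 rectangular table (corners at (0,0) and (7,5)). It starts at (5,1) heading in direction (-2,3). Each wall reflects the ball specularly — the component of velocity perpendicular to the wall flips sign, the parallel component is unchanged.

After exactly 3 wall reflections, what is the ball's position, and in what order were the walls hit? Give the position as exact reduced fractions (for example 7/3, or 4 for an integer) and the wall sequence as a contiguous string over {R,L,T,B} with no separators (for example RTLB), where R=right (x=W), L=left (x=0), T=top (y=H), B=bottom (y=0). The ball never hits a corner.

1. t=4/3 → T at (7/3,5); v=(-2,-3)
2. t=7/6 → L at (0,3/2); v=(2,-3)
3. t=1/2 → B at (1,0); v=(2,3)

Final position: (1,0)
Wall sequence: TLB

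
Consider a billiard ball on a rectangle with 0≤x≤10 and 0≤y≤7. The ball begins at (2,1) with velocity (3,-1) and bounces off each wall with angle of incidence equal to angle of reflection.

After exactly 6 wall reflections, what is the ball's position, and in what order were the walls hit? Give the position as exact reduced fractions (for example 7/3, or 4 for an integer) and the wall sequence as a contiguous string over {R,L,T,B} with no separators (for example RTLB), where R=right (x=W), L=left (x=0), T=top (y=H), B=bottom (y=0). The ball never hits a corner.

1. t=1 → B at (5,0); v=(3,1)
2. t=5/3 → R at (10,5/3); v=(-3,1)
3. t=10/3 → L at (0,5); v=(3,1)
4. t=2 → T at (6,7); v=(3,-1)
5. t=4/3 → R at (10,17/3); v=(-3,-1)
6. t=10/3 → L at (0,7/3); v=(3,-1)

Final position: (0,7/3)
Wall sequence: BRLTRL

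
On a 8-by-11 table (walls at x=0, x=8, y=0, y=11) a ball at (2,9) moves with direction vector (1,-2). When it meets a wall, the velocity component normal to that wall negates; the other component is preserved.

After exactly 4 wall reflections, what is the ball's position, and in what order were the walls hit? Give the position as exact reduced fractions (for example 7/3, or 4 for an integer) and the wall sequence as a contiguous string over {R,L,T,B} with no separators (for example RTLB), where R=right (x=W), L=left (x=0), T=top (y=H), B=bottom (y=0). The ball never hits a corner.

Final position: (0,3)
Wall sequence: BRTL

1. t=9/2 → B at (13/2,0); v=(1,2)
2. t=3/2 → R at (8,3); v=(-1,2)
3. t=4 → T at (4,11); v=(-1,-2)
4. t=4 → L at (0,3); v=(1,-2)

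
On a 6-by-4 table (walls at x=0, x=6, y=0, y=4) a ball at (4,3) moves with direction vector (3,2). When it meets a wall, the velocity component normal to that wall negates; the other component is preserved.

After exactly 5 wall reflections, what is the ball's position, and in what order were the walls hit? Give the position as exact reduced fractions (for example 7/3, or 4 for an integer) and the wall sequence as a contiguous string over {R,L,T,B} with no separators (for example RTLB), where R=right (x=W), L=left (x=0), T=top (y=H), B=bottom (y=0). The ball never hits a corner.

1. t=1/2 → T at (11/2,4); v=(3,-2)
2. t=1/6 → R at (6,11/3); v=(-3,-2)
3. t=11/6 → B at (1/2,0); v=(-3,2)
4. t=1/6 → L at (0,1/3); v=(3,2)
5. t=11/6 → T at (11/2,4); v=(3,-2)

Final position: (11/2,4)
Wall sequence: TRBLT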